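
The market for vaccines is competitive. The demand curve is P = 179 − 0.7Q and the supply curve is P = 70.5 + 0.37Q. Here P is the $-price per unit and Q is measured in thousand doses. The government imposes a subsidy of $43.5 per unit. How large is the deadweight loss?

Competitive equilibrium: 179 − 0.7Q = 70.5 + 0.37Q → Q* = 101.4019, P* = 108.0187.
The subsidy lowers effective supply by 43.5: P = 27 + 0.37Q.
New quantity: 179 − 0.7Q = 27 + 0.37Q → Q' = 142.0561.
Overproduction ΔQ = 142.0561 − 101.4019 = 40.6542; wedge = subsidy = 43.5.
DWL = ½ × 40.6542 × 43.5 = $884.23 thousand.

$884.23 thousand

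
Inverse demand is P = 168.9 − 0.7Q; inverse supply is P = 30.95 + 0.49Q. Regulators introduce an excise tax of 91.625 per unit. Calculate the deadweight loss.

3527.37

Competitive equilibrium: 168.9 − 0.7Q = 30.95 + 0.49Q → Q* = 115.9244, P* = 87.7529.
With the tax, the buyer price exceeds the seller price by 91.625: (168.9 − 0.7Q) − (30.95 + 0.49Q) = 91.625 → Q' = 38.9286.
ΔQ = 115.9244 − 38.9286 = 76.9958; the wedge equals the tax, 91.625.
DWL = ½ × 76.9958 × 91.625 = 3527.37.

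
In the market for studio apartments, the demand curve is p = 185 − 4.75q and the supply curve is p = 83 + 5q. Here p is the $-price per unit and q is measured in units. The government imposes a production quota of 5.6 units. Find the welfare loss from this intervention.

$115.22

Competitive equilibrium: 185 − 4.75q = 83 + 5q → q* = 10.4615, p* = 135.3077.
At q = 5.6: demand price = 185 − 4.75·5.6 = 158.4; supply price = 83 + 5·5.6 = 111.
Δq = 10.4615 − 5.6 = 4.8615; wedge = 158.4 − 111 = 47.4.
The triangle = ½ × 4.8615 × 47.4 = $115.22.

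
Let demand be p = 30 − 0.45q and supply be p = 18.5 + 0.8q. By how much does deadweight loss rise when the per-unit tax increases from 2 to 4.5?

Competitive equilibrium: 30 − 0.45q = 18.5 + 0.8q → q* = 9.2, p* = 25.86.
For a per-unit tax t: Δq = t/1.25, so DWL = ½·t·(t/1.25) = t²/2.5.
At t = 2: DWL = 1.6. At t = 4.5: DWL = 8.1.
Increase = 8.1 − 1.6 = 6.50.

6.50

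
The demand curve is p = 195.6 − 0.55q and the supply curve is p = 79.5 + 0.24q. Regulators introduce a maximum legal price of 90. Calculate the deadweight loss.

4207.83

Competitive equilibrium: 195.6 − 0.55q = 79.5 + 0.24q → q* = 146.96203, p* = 114.77089.
At the ceiling p = 90, quantity supplied = (90 − 79.5)/0.24 = 43.75.
Willingness to pay at q' = 43.75: 195.6 − 0.55·43.75 = 171.5375.
Δq = 146.96203 − 43.75 = 103.21203; wedge = 171.5375 − 90 = 81.5375.
The triangle = ½ × 103.21203 × 81.5375 = 4207.83.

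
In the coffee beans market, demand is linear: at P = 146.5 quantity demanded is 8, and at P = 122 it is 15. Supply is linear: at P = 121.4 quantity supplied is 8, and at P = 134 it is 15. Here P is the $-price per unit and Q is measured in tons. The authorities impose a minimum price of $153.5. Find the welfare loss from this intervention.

$120.23

Demand slope = (122 − 146.5)/(15 − 8) = −3.5, so P = 174.5 − 3.5Q.
Supply slope = (134 − 121.4)/(15 − 8) = 1.8, so P = 107 + 1.8Q.
Competitive equilibrium: 174.5 − 3.5Q = 107 + 1.8Q → Q* = 12.7358, P* = 129.9245.
At the floor P = 153.5, quantity demanded = (174.5 − 153.5)/3.5 = 6.
Sellers' marginal cost at Q' = 6: 107 + 1.8·6 = 117.8.
ΔQ = 12.7358 − 6 = 6.7358; wedge = 153.5 − 117.8 = 35.7.
Deadweight loss = ½ × 6.7358 × 35.7 = $120.23.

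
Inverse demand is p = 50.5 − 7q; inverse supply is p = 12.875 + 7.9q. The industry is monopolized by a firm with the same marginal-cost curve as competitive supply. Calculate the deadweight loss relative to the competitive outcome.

4.85

Competitive equilibrium: 50.5 − 7q = 12.875 + 7.9q → q* = 2.5252, p* = 32.8238.
Marginal revenue: MR = 50.5 − 14q. Set MR = MC: 50.5 − 14q = 12.875 + 7.9q → q_m = 1.718.
Price p_m = 50.5 − 7·1.718 = 38.474; MC(q_m) = 12.875 + 7.9·1.718 = 26.4472.
Competitive q* = 2.5252, so Δq = 0.8072; wedge = 38.474 − 26.4472 = 12.0268.
Deadweight loss = ½ × 0.8072 × 12.0268 = 4.85.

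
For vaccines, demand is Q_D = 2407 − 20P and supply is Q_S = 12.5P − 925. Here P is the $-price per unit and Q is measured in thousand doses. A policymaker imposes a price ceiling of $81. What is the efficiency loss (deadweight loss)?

$4704.81 thousand

In inverse form: demand P = 120.35 − 0.05Q, supply P = 74 + 0.08Q.
Competitive equilibrium: 120.35 − 0.05Q = 74 + 0.08Q → Q* = 356.5385, P* = 102.5231.
At the ceiling P = 81, quantity supplied = (81 − 74)/0.08 = 87.5.
Willingness to pay at Q' = 87.5: 120.35 − 0.05·87.5 = 115.975.
ΔQ = 356.5385 − 87.5 = 269.0385; wedge = 115.975 − 81 = 34.975.
Welfare loss = ½ × 269.0385 × 34.975 = $4704.81 thousand.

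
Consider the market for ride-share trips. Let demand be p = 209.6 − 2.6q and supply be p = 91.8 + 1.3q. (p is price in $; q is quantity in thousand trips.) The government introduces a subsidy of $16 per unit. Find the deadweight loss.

Competitive equilibrium: 209.6 − 2.6q = 91.8 + 1.3q → q* = 30.2051, p* = 131.0667.
The subsidy lowers effective supply by 16: p = 75.8 + 1.3q.
New quantity: 209.6 − 2.6q = 75.8 + 1.3q → q' = 34.3077.
Overproduction Δq = 34.3077 − 30.2051 = 4.1026; wedge = subsidy = 16.
DWL = ½ × 4.1026 × 16 = $32.82 thousand.

$32.82 thousand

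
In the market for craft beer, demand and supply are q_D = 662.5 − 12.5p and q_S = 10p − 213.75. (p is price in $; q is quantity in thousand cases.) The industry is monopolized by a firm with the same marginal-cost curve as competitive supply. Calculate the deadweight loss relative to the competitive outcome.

In inverse form: demand p = 53 − 0.08q, supply p = 21.375 + 0.1q.
Competitive equilibrium: 53 − 0.08q = 21.375 + 0.1q → q* = 175.6944, p* = 38.9444.
Marginal revenue: MR = 53 − 0.16q. Set MR = MC: 53 − 0.16q = 21.375 + 0.1q → q_m = 121.6346.
Price p_m = 53 − 0.08·121.6346 = 43.2692; MC(q_m) = 21.375 + 0.1·121.6346 = 33.5385.
Competitive q* = 175.6944, so Δq = 54.0598; wedge = 43.2692 − 33.5385 = 9.7307.
DWL = ½ × 54.0598 × 9.7307 = $263.02 thousand.

$263.02 thousand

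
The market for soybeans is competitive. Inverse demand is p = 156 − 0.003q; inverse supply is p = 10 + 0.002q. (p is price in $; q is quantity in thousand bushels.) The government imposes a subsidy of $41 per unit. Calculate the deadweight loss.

Competitive equilibrium: 156 − 0.003q = 10 + 0.002q → q* = 29200, p* = 68.4.
The subsidy lowers effective supply by 41: p = 0.002q − 31.
New quantity: 156 − 0.003q = 0.002q − 31 → q' = 37400.
Overproduction Δq = 37400 − 29200 = 8200; wedge = subsidy = 41.
DWL = ½ × 8200 × 41 = $168100 thousand.

$168100 thousand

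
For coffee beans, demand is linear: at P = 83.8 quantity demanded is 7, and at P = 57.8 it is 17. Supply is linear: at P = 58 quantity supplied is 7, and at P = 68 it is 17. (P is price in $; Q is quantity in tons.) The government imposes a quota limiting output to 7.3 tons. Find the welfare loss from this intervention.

$84.872

Demand slope = (57.8 − 83.8)/(17 − 7) = −2.6, so P = 102 − 2.6Q.
Supply slope = (68 − 58)/(17 − 7) = 1, so P = 51 + Q.
Competitive equilibrium: 102 − 2.6Q = 51 + Q → Q* = 14.1667, P* = 65.1667.
At Q = 7.3: demand price = 102 − 2.6·7.3 = 83.02; supply price = 51 + 1·7.3 = 58.3.
ΔQ = 14.1667 − 7.3 = 6.8667; wedge = 83.02 − 58.3 = 24.72.
Deadweight loss = ½ × 6.8667 × 24.72 = $84.872.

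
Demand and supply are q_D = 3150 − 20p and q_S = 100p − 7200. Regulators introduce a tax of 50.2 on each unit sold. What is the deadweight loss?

21000.33

In inverse form: demand p = 157.5 − 0.05q, supply p = 72 + 0.01q.
Competitive equilibrium: 157.5 − 0.05q = 72 + 0.01q → q* = 1425, p* = 86.25.
With the tax, the buyer price exceeds the seller price by 50.2: (157.5 − 0.05q) − (72 + 0.01q) = 50.2 → q' = 588.3333.
Δq = 1425 − 588.3333 = 836.6667; the wedge equals the tax, 50.2.
DWL = ½ × 836.6667 × 50.2 = 21000.33.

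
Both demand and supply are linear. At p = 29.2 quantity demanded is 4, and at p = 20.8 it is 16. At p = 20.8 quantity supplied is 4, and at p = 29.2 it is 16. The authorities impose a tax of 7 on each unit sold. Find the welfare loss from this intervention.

Demand slope = (20.8 − 29.2)/(16 − 4) = −0.7, so p = 32 − 0.7q.
Supply slope = (29.2 − 20.8)/(16 − 4) = 0.7, so p = 18 + 0.7q.
Competitive equilibrium: 32 − 0.7q = 18 + 0.7q → q* = 10, p* = 25.
With the tax, the buyer price exceeds the seller price by 7: (32 − 0.7q) − (18 + 0.7q) = 7 → q' = 5.
Δq = 10 − 5 = 5; the wedge equals the tax, 7.
Welfare loss = ½ × 5 × 7 = 17.50.

17.50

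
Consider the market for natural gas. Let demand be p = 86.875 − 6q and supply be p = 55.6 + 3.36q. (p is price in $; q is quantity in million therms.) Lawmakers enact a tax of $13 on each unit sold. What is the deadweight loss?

Competitive equilibrium: 86.875 − 6q = 55.6 + 3.36q → q* = 3.3413, p* = 66.8269.
With the tax, the buyer price exceeds the seller price by 13: (86.875 − 6q) − (55.6 + 3.36q) = 13 → q' = 1.9525.
Δq = 3.3413 − 1.9525 = 1.3888; the wedge equals the tax, 13.
DWL = ½ × 1.3888 × 13 = $9.03 million.

$9.03 million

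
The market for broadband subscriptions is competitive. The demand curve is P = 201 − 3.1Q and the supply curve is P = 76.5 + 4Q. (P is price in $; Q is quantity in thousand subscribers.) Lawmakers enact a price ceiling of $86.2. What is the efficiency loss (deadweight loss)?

Competitive equilibrium: 201 − 3.1Q = 76.5 + 4Q → Q* = 17.5352, P* = 146.6408.
At the ceiling P = 86.2, quantity supplied = (86.2 − 76.5)/4 = 2.425.
Willingness to pay at Q' = 2.425: 201 − 3.1·2.425 = 193.4825.
ΔQ = 17.5352 − 2.425 = 15.1102; wedge = 193.4825 − 86.2 = 107.2825.
Deadweight loss = ½ × 15.1102 × 107.2825 = $810.53 thousand.

$810.53 thousand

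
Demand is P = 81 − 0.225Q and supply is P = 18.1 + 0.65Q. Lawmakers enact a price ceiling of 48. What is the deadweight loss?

293.16

Competitive equilibrium: 81 − 0.225Q = 18.1 + 0.65Q → Q* = 71.8857, P* = 64.8257.
At the ceiling P = 48, quantity supplied = (48 − 18.1)/0.65 = 46.
Willingness to pay at Q' = 46: 81 − 0.225·46 = 70.65.
ΔQ = 71.8857 − 46 = 25.8857; wedge = 70.65 − 48 = 22.65.
The triangle = ½ × 25.8857 × 22.65 = 293.16.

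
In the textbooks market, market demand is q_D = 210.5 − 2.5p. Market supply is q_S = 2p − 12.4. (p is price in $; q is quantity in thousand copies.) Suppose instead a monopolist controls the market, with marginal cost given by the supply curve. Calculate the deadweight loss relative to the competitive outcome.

In inverse form: demand p = 84.2 − 0.4q, supply p = 6.2 + 0.5q.
Competitive equilibrium: 84.2 − 0.4q = 6.2 + 0.5q → q* = 86.6667, p* = 49.5333.
Marginal revenue: MR = 84.2 − 0.8q. Set MR = MC: 84.2 − 0.8q = 6.2 + 0.5q → q_m = 60.
Price p_m = 84.2 − 0.4·60 = 60.2; MC(q_m) = 6.2 + 0.5·60 = 36.2.
Competitive q* = 86.6667, so Δq = 26.6667; wedge = 60.2 − 36.2 = 24.
The triangle = ½ × 26.6667 × 24 = $320 thousand.

$320 thousand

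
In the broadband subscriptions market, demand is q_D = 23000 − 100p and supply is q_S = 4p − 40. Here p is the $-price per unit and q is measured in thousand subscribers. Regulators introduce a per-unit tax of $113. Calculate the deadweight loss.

In inverse form: demand p = 230 − 0.01q, supply p = 10 + 0.25q.
Competitive equilibrium: 230 − 0.01q = 10 + 0.25q → q* = 846.15385, p* = 221.53846.
With the tax, the buyer price exceeds the seller price by 113: (230 − 0.01q) − (10 + 0.25q) = 113 → q' = 411.53846.
Δq = 846.15385 − 411.53846 = 434.61539; the wedge equals the tax, 113.
The triangle = ½ × 434.61539 × 113 = $24555.77 thousand.

$24555.77 thousand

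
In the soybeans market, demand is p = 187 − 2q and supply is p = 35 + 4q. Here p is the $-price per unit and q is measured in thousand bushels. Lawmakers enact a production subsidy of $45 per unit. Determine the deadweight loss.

$168.75 thousand

Competitive equilibrium: 187 − 2q = 35 + 4q → q* = 25.3333, p* = 136.3333.
The subsidy lowers effective supply by 45: p = 4q − 10.
New quantity: 187 − 2q = 4q − 10 → q' = 32.8333.
Overproduction Δq = 32.8333 − 25.3333 = 7.5; wedge = subsidy = 45.
The triangle = ½ × 7.5 × 45 = $168.75 thousand.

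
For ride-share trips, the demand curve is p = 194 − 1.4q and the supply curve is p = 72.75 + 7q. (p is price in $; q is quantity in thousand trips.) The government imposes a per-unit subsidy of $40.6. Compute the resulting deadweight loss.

Competitive equilibrium: 194 − 1.4q = 72.75 + 7q → q* = 14.4345, p* = 173.7917.
The subsidy lowers effective supply by 40.6: p = 32.15 + 7q.
New quantity: 194 − 1.4q = 32.15 + 7q → q' = 19.2679.
Overproduction Δq = 19.2679 − 14.4345 = 4.8334; wedge = subsidy = 40.6.
DWL = ½ × 4.8334 × 40.6 = $98.12 thousand.

$98.12 thousand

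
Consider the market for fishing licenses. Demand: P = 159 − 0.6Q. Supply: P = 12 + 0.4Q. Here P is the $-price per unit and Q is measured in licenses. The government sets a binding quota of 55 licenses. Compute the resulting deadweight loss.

$4232

Competitive equilibrium: 159 − 0.6Q = 12 + 0.4Q → Q* = 147, P* = 70.8.
At Q = 55: demand price = 159 − 0.6·55 = 126; supply price = 12 + 0.4·55 = 34.
ΔQ = 147 − 55 = 92; wedge = 126 − 34 = 92.
DWL = ½ × 92 × 92 = $4232.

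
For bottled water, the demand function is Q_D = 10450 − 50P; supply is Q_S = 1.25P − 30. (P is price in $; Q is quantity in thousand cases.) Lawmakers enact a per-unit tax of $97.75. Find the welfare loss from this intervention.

$5826.26 thousand

In inverse form: demand P = 209 − 0.02Q, supply P = 24 + 0.8Q.
Competitive equilibrium: 209 − 0.02Q = 24 + 0.8Q → Q* = 225.6098, P* = 204.4878.
With the tax, the buyer price exceeds the seller price by 97.75: (209 − 0.02Q) − (24 + 0.8Q) = 97.75 → Q' = 106.4024.
ΔQ = 225.6098 − 106.4024 = 119.2074; the wedge equals the tax, 97.75.
DWL = ½ × 119.2074 × 97.75 = $5826.26 thousand.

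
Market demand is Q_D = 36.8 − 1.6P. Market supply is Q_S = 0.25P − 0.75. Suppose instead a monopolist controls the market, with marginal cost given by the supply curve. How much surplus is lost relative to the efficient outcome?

In inverse form: demand P = 23 − 0.625Q, supply P = 3 + 4Q.
Competitive equilibrium: 23 − 0.625Q = 3 + 4Q → Q* = 4.3243, P* = 20.2973.
Marginal revenue: MR = 23 − 1.25Q. Set MR = MC: 23 − 1.25Q = 3 + 4Q → Q_m = 3.8095.
Price P_m = 23 − 0.625·3.8095 = 20.6191; MC(Q_m) = 3 + 4·3.8095 = 18.238.
Competitive Q* = 4.3243, so ΔQ = 0.5148; wedge = 20.6191 − 18.238 = 2.3811.
DWL = ½ × 0.5148 × 2.3811 = 0.61.

0.61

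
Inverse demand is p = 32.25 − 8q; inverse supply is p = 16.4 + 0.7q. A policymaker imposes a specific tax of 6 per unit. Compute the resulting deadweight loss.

2.07

Competitive equilibrium: 32.25 − 8q = 16.4 + 0.7q → q* = 1.8218, p* = 17.6753.
With the tax, the buyer price exceeds the seller price by 6: (32.25 − 8q) − (16.4 + 0.7q) = 6 → q' = 1.1322.
Δq = 1.8218 − 1.1322 = 0.6896; the wedge equals the tax, 6.
The triangle = ½ × 0.6896 × 6 = 2.07.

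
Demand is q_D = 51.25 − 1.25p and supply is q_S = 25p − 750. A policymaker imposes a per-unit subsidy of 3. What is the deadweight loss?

In inverse form: demand p = 41 − 0.8q, supply p = 30 + 0.04q.
Competitive equilibrium: 41 − 0.8q = 30 + 0.04q → q* = 13.0952, p* = 30.5238.
The subsidy lowers effective supply by 3: p = 27 + 0.04q.
New quantity: 41 − 0.8q = 27 + 0.04q → q' = 16.6667.
Overproduction Δq = 16.6667 − 13.0952 = 3.5715; wedge = subsidy = 3.
Welfare loss = ½ × 3.5715 × 3 = 5.36.

5.36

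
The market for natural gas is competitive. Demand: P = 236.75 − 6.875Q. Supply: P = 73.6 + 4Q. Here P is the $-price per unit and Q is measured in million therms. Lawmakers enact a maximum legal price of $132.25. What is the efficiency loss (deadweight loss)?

Competitive equilibrium: 236.75 − 6.875Q = 73.6 + 4Q → Q* = 15.0023, P* = 133.6092.
At the ceiling P = 132.25, quantity supplied = (132.25 − 73.6)/4 = 14.6625.
Willingness to pay at Q' = 14.6625: 236.75 − 6.875·14.6625 = 135.9453.
ΔQ = 15.0023 − 14.6625 = 0.3398; wedge = 135.9453 − 132.25 = 3.6953.
Deadweight loss = ½ × 0.3398 × 3.6953 = $0.63 million.

$0.63 million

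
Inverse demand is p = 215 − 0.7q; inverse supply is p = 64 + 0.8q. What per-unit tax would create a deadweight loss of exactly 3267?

99

Competitive equilibrium: 215 − 0.7q = 64 + 0.8q → q* = 100.6667, p* = 144.5333.
A tax t gives Δq = t/1.5 and wedge t, so DWL = t²/3.
t²/3 = 3267 → t² = 9801 → t = 99.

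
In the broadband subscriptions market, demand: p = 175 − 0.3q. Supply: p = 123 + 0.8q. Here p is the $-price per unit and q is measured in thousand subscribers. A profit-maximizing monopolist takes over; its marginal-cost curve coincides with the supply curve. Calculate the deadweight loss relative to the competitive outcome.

$56.44 thousand

Competitive equilibrium: 175 − 0.3q = 123 + 0.8q → q* = 47.2727, p* = 160.8182.
Marginal revenue: MR = 175 − 0.6q. Set MR = MC: 175 − 0.6q = 123 + 0.8q → q_m = 37.1429.
Price p_m = 175 − 0.3·37.1429 = 163.8571; MC(q_m) = 123 + 0.8·37.1429 = 152.7143.
Competitive q* = 47.2727, so Δq = 10.1298; wedge = 163.8571 − 152.7143 = 11.1428.
Deadweight loss = ½ × 10.1298 × 11.1428 = $56.44 thousand.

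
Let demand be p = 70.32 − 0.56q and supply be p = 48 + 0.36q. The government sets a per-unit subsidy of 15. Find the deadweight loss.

Competitive equilibrium: 70.32 − 0.56q = 48 + 0.36q → q* = 24.2609, p* = 56.7339.
The subsidy lowers effective supply by 15: p = 33 + 0.36q.
New quantity: 70.32 − 0.56q = 33 + 0.36q → q' = 40.5652.
Overproduction Δq = 40.5652 − 24.2609 = 16.3043; wedge = subsidy = 15.
Deadweight loss = ½ × 16.3043 × 15 = 122.28.

122.28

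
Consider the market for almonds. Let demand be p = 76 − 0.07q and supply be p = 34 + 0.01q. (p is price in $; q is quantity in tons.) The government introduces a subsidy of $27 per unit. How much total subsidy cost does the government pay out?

Competitive equilibrium: 76 − 0.07q = 34 + 0.01q → q* = 525, p* = 39.25.
The subsidy lowers effective supply by 27: p = 7 + 0.01q.
New quantity: 76 − 0.07q = 7 + 0.01q → q' = 862.5.
Total subsidy cost = 27 × 862.5 = $23287.50.

$23287.50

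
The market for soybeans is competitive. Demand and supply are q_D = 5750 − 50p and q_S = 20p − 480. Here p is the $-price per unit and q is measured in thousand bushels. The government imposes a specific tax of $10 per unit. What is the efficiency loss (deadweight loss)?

In inverse form: demand p = 115 − 0.02q, supply p = 24 + 0.05q.
Competitive equilibrium: 115 − 0.02q = 24 + 0.05q → q* = 1300, p* = 89.
With the tax, the buyer price exceeds the seller price by 10: (115 − 0.02q) − (24 + 0.05q) = 10 → q' = 1157.1429.
Δq = 1300 − 1157.1429 = 142.8571; the wedge equals the tax, 10.
Welfare loss = ½ × 142.8571 × 10 = $714.29 thousand.

$714.29 thousand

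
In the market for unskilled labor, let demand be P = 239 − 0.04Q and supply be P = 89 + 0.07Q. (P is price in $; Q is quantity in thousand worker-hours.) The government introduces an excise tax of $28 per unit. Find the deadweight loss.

$3563.64 thousand

Competitive equilibrium: 239 − 0.04Q = 89 + 0.07Q → Q* = 1363.6364, P* = 184.4545.
With the tax, the buyer price exceeds the seller price by 28: (239 − 0.04Q) − (89 + 0.07Q) = 28 → Q' = 1109.0909.
ΔQ = 1363.6364 − 1109.0909 = 254.5455; the wedge equals the tax, 28.
DWL = ½ × 254.5455 × 28 = $3563.64 thousand.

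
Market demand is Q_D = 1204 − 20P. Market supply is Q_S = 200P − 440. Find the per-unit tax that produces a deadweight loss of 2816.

17.6

In inverse form: demand P = 60.2 − 0.05Q, supply P = 2.2 + 0.005Q.
Competitive equilibrium: 60.2 − 0.05Q = 2.2 + 0.005Q → Q* = 1054.5455, P* = 7.4727.
A tax t gives ΔQ = t/0.055 and wedge t, so DWL = t²/0.11.
t²/0.11 = 2816 → t² = 309.76 → t = 17.6.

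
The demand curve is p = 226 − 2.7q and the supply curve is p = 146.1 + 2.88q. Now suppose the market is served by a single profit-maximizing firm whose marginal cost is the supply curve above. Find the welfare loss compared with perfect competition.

60.83

Competitive equilibrium: 226 − 2.7q = 146.1 + 2.88q → q* = 14.319, p* = 187.3387.
Marginal revenue: MR = 226 − 5.4q. Set MR = MC: 226 − 5.4q = 146.1 + 2.88q → q_m = 9.6498.
Price p_m = 226 − 2.7·9.6498 = 199.9455; MC(q_m) = 146.1 + 2.88·9.6498 = 173.8914.
Competitive q* = 14.319, so Δq = 4.6692; wedge = 199.9455 − 173.8914 = 26.0541.
Welfare loss = ½ × 4.6692 × 26.0541 = 60.83.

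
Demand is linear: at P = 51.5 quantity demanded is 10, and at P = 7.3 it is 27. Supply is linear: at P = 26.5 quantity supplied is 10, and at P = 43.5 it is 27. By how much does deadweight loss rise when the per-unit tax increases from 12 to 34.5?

Demand slope = (7.3 − 51.5)/(27 − 10) = −2.6, so P = 77.5 − 2.6Q.
Supply slope = (43.5 − 26.5)/(27 − 10) = 1, so P = 16.5 + Q.
Competitive equilibrium: 77.5 − 2.6Q = 16.5 + Q → Q* = 16.9444, P* = 33.4444.
For a per-unit tax t: ΔQ = t/3.6, so DWL = ½·t·(t/3.6) = t²/7.2.
At t = 12: DWL = 20. At t = 34.5: DWL = 165.313.
Increase = 165.313 − 20 = 145.31.

145.31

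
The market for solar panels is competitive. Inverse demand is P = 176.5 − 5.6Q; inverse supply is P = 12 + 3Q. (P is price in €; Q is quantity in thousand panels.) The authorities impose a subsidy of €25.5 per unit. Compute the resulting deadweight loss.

€37.81 thousand

Competitive equilibrium: 176.5 − 5.6Q = 12 + 3Q → Q* = 19.1279, P* = 69.3837.
The subsidy lowers effective supply by 25.5: P = 3Q − 13.5.
New quantity: 176.5 − 5.6Q = 3Q − 13.5 → Q' = 22.093.
Overproduction ΔQ = 22.093 − 19.1279 = 2.9651; wedge = subsidy = 25.5.
DWL = ½ × 2.9651 × 25.5 = €37.81 thousand.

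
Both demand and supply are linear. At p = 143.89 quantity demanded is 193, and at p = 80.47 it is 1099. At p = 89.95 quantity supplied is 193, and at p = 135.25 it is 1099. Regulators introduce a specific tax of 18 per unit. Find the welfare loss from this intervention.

Demand slope = (80.47 − 143.89)/(1099 − 193) = −0.07, so p = 157.4 − 0.07q.
Supply slope = (135.25 − 89.95)/(1099 − 193) = 0.05, so p = 80.3 + 0.05q.
Competitive equilibrium: 157.4 − 0.07q = 80.3 + 0.05q → q* = 642.5, p* = 112.425.
With the tax, the buyer price exceeds the seller price by 18: (157.4 − 0.07q) − (80.3 + 0.05q) = 18 → q' = 492.5.
Δq = 642.5 − 492.5 = 150; the wedge equals the tax, 18.
DWL = ½ × 150 × 18 = 1350.

1350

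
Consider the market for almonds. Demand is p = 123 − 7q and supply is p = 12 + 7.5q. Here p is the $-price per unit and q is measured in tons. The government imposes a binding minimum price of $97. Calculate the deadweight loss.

Competitive equilibrium: 123 − 7q = 12 + 7.5q → q* = 7.6552, p* = 69.4138.
At the floor p = 97, quantity demanded = (123 − 97)/7 = 3.7143.
Sellers' marginal cost at q' = 3.7143: 12 + 7.5·3.7143 = 39.8573.
Δq = 7.6552 − 3.7143 = 3.9409; wedge = 97 − 39.8573 = 57.1427.
Welfare loss = ½ × 3.9409 × 57.1427 = $112.60.

$112.60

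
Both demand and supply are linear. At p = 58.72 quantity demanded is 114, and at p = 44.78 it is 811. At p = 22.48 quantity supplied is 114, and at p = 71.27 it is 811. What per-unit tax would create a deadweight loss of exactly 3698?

25.8

Demand slope = (44.78 − 58.72)/(811 − 114) = −0.02, so p = 61 − 0.02q.
Supply slope = (71.27 − 22.48)/(811 − 114) = 0.07, so p = 14.5 + 0.07q.
Competitive equilibrium: 61 − 0.02q = 14.5 + 0.07q → q* = 516.6667, p* = 50.6667.
A tax t gives Δq = t/0.09 and wedge t, so DWL = t²/0.18.
t²/0.18 = 3698 → t² = 665.64 → t = 25.8.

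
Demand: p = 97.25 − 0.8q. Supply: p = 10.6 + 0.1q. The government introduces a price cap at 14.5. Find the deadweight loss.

Competitive equilibrium: 97.25 − 0.8q = 10.6 + 0.1q → q* = 96.27778, p* = 20.22778.
At the ceiling p = 14.5, quantity supplied = (14.5 − 10.6)/0.1 = 39.
Willingness to pay at q' = 39: 97.25 − 0.8·39 = 66.05.
Δq = 96.27778 − 39 = 57.27778; wedge = 66.05 − 14.5 = 51.55.
The triangle = ½ × 57.27778 × 51.55 = 1476.33.

1476.33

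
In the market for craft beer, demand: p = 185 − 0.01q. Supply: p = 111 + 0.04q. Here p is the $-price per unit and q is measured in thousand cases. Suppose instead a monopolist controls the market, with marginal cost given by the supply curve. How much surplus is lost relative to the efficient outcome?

Competitive equilibrium: 185 − 0.01q = 111 + 0.04q → q* = 1480, p* = 170.2.
Marginal revenue: MR = 185 − 0.02q. Set MR = MC: 185 − 0.02q = 111 + 0.04q → q_m = 1233.33333.
Price p_m = 185 − 0.01·1233.33333 = 172.66667; MC(q_m) = 111 + 0.04·1233.33333 = 160.33333.
Competitive q* = 1480, so Δq = 246.66667; wedge = 172.66667 − 160.33333 = 12.33334.
The triangle = ½ × 246.66667 × 12.33334 = $1521.11 thousand.

$1521.11 thousand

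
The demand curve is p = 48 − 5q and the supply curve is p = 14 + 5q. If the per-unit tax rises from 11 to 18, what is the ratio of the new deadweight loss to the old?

Competitive equilibrium: 48 − 5q = 14 + 5q → q* = 3.4, p* = 31.
For a per-unit tax t: Δq = t/10, so DWL = ½·t·(t/10) = t²/20.
At t = 11: DWL = 6.05. At t = 18: DWL = 16.2.
Ratio = (18/11)² = 2.678.

2.678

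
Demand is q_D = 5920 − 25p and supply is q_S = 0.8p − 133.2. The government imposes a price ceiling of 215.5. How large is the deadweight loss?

In inverse form: demand p = 236.8 − 0.04q, supply p = 166.5 + 1.25q.
Competitive equilibrium: 236.8 − 0.04q = 166.5 + 1.25q → q* = 54.4961, p* = 234.6202.
At the ceiling p = 215.5, quantity supplied = (215.5 − 166.5)/1.25 = 39.2.
Willingness to pay at q' = 39.2: 236.8 − 0.04·39.2 = 235.232.
Δq = 54.4961 − 39.2 = 15.2961; wedge = 235.232 − 215.5 = 19.732.
The triangle = ½ × 15.2961 × 19.732 = 150.91.

150.91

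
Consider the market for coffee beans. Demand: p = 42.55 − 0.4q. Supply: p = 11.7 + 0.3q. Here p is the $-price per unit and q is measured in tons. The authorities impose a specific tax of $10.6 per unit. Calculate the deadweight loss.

$80.26

Competitive equilibrium: 42.55 − 0.4q = 11.7 + 0.3q → q* = 44.0714, p* = 24.9214.
With the tax, the buyer price exceeds the seller price by 10.6: (42.55 − 0.4q) − (11.7 + 0.3q) = 10.6 → q' = 28.9286.
Δq = 44.0714 − 28.9286 = 15.1428; the wedge equals the tax, 10.6.
The triangle = ½ × 15.1428 × 10.6 = $80.26.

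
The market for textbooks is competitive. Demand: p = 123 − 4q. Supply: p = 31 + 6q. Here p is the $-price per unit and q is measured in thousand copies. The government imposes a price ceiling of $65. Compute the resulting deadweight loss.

$62.42 thousand

Competitive equilibrium: 123 − 4q = 31 + 6q → q* = 9.2, p* = 86.2.
At the ceiling p = 65, quantity supplied = (65 − 31)/6 = 5.6667.
Willingness to pay at q' = 5.6667: 123 − 4·5.6667 = 100.3332.
Δq = 9.2 − 5.6667 = 3.5333; wedge = 100.3332 − 65 = 35.3332.
The triangle = ½ × 3.5333 × 35.3332 = $62.42 thousand.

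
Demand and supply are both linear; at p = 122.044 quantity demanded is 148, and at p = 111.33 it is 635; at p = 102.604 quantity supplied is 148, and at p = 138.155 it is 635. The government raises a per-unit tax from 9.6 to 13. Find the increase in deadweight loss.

Demand slope = (111.33 − 122.044)/(635 − 148) = −0.022, so p = 125.3 − 0.022q.
Supply slope = (138.155 − 102.604)/(635 − 148) = 0.073, so p = 91.8 + 0.073q.
Competitive equilibrium: 125.3 − 0.022q = 91.8 + 0.073q → q* = 352.6316, p* = 117.5421.
For a per-unit tax t: Δq = t/0.095, so DWL = ½·t·(t/0.095) = t²/0.19.
At t = 9.6: DWL = 485.053. At t = 13: DWL = 889.474.
Increase = 889.474 − 485.053 = 404.42.

404.42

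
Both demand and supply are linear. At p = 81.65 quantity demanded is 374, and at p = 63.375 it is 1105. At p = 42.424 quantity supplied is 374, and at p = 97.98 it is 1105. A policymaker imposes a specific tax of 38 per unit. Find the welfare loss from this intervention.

7148.51

Demand slope = (63.375 − 81.65)/(1105 − 374) = −0.025, so p = 91 − 0.025q.
Supply slope = (97.98 − 42.424)/(1105 − 374) = 0.076, so p = 14 + 0.076q.
Competitive equilibrium: 91 − 0.025q = 14 + 0.076q → q* = 762.3762, p* = 71.9406.
With the tax, the buyer price exceeds the seller price by 38: (91 − 0.025q) − (14 + 0.076q) = 38 → q' = 386.1386.
Δq = 762.3762 − 386.1386 = 376.2376; the wedge equals the tax, 38.
DWL = ½ × 376.2376 × 38 = 7148.51.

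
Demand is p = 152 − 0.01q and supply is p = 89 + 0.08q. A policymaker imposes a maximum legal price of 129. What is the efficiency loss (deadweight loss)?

Competitive equilibrium: 152 − 0.01q = 89 + 0.08q → q* = 700, p* = 145.
At the ceiling p = 129, quantity supplied = (129 − 89)/0.08 = 500.
Willingness to pay at q' = 500: 152 − 0.01·500 = 147.
Δq = 700 − 500 = 200; wedge = 147 − 129 = 18.
The triangle = ½ × 200 × 18 = 1800.

1800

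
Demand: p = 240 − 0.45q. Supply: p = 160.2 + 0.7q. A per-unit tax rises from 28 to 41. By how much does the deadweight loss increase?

390

Competitive equilibrium: 240 − 0.45q = 160.2 + 0.7q → q* = 69.3913, p* = 208.7739.
For a per-unit tax t: Δq = t/1.15, so DWL = ½·t·(t/1.15) = t²/2.3.
At t = 28: DWL = 340.87. At t = 41: DWL = 730.87.
Increase = 730.87 − 340.87 = 390.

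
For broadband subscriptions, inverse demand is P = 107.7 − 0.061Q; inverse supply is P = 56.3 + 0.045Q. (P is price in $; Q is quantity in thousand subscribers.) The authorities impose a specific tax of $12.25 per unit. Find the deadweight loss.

$707.84 thousand

Competitive equilibrium: 107.7 − 0.061Q = 56.3 + 0.045Q → Q* = 484.9057, P* = 78.1208.
With the tax, the buyer price exceeds the seller price by 12.25: (107.7 − 0.061Q) − (56.3 + 0.045Q) = 12.25 → Q' = 369.3396.
ΔQ = 484.9057 − 369.3396 = 115.5661; the wedge equals the tax, 12.25.
The triangle = ½ × 115.5661 × 12.25 = $707.84 thousand.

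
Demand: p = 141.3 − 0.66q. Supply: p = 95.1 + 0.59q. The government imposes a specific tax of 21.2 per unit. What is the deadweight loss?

Competitive equilibrium: 141.3 − 0.66q = 95.1 + 0.59q → q* = 36.96, p* = 116.9064.
With the tax, the buyer price exceeds the seller price by 21.2: (141.3 − 0.66q) − (95.1 + 0.59q) = 21.2 → q' = 20.
Δq = 36.96 − 20 = 16.96; the wedge equals the tax, 21.2.
Welfare loss = ½ × 16.96 × 21.2 = 179.776.

179.776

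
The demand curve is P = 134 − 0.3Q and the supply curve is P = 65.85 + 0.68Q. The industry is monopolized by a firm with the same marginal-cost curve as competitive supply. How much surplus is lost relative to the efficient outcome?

130.17

Competitive equilibrium: 134 − 0.3Q = 65.85 + 0.68Q → Q* = 69.5408, P* = 113.1378.
Marginal revenue: MR = 134 − 0.6Q. Set MR = MC: 134 − 0.6Q = 65.85 + 0.68Q → Q_m = 53.2422.
Price P_m = 134 − 0.3·53.2422 = 118.0273; MC(Q_m) = 65.85 + 0.68·53.2422 = 102.0547.
Competitive Q* = 69.5408, so ΔQ = 16.2986; wedge = 118.0273 − 102.0547 = 15.9726.
The triangle = ½ × 16.2986 × 15.9726 = 130.17.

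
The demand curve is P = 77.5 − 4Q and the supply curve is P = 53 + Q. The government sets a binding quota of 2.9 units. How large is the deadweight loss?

10

Competitive equilibrium: 77.5 − 4Q = 53 + Q → Q* = 4.9, P* = 57.9.
At Q = 2.9: demand price = 77.5 − 4·2.9 = 65.9; supply price = 53 + 1·2.9 = 55.9.
ΔQ = 4.9 − 2.9 = 2; wedge = 65.9 − 55.9 = 10.
DWL = ½ × 2 × 10 = 10.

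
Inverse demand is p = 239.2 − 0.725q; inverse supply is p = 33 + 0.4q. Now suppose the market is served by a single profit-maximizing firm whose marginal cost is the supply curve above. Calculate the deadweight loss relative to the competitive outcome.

2902.20

Competitive equilibrium: 239.2 − 0.725q = 33 + 0.4q → q* = 183.2889, p* = 106.3156.
Marginal revenue: MR = 239.2 − 1.45q. Set MR = MC: 239.2 − 1.45q = 33 + 0.4q → q_m = 111.4595.
Price p_m = 239.2 − 0.725·111.4595 = 158.3919; MC(q_m) = 33 + 0.4·111.4595 = 77.5838.
Competitive q* = 183.2889, so Δq = 71.8294; wedge = 158.3919 − 77.5838 = 80.8081.
Welfare loss = ½ × 71.8294 × 80.8081 = 2902.20.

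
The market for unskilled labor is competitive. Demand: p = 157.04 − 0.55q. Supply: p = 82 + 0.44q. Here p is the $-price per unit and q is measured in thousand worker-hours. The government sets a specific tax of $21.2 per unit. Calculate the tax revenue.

$1152.94 thousand

Competitive equilibrium: 157.04 − 0.55q = 82 + 0.44q → q* = 75.798, p* = 115.3511.
With the tax, the buyer price exceeds the seller price by 21.2: (157.04 − 0.55q) − (82 + 0.44q) = 21.2 → q' = 54.3838.
Tax revenue = 21.2 × 54.3838 = $1152.94 thousand.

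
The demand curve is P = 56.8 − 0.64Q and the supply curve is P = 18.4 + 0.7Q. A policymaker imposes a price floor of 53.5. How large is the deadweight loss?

Competitive equilibrium: 56.8 − 0.64Q = 18.4 + 0.7Q → Q* = 28.6567, P* = 38.4597.
At the floor P = 53.5, quantity demanded = (56.8 − 53.5)/0.64 = 5.1563.
Sellers' marginal cost at Q' = 5.1563: 18.4 + 0.7·5.1563 = 22.0094.
ΔQ = 28.6567 − 5.1563 = 23.5004; wedge = 53.5 − 22.0094 = 31.4906.
The triangle = ½ × 23.5004 × 31.4906 = 370.02.

370.02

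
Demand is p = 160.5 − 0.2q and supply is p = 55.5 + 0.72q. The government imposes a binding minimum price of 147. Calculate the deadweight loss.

1000.22

Competitive equilibrium: 160.5 − 0.2q = 55.5 + 0.72q → q* = 114.1304, p* = 137.6739.
At the floor p = 147, quantity demanded = (160.5 − 147)/0.2 = 67.5.
Sellers' marginal cost at q' = 67.5: 55.5 + 0.72·67.5 = 104.1.
Δq = 114.1304 − 67.5 = 46.6304; wedge = 147 − 104.1 = 42.9.
Welfare loss = ½ × 46.6304 × 42.9 = 1000.22.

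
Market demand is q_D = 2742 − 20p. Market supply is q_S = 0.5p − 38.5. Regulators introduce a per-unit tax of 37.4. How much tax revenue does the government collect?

414.14

In inverse form: demand p = 137.1 − 0.05q, supply p = 77 + 2q.
Competitive equilibrium: 137.1 − 0.05q = 77 + 2q → q* = 29.3171, p* = 135.6341.
With the tax, the buyer price exceeds the seller price by 37.4: (137.1 − 0.05q) − (77 + 2q) = 37.4 → q' = 11.0732.
Tax revenue = 37.4 × 11.0732 = 414.14.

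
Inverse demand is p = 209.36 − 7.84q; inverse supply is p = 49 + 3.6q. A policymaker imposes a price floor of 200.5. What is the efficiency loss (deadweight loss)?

Competitive equilibrium: 209.36 − 7.84q = 49 + 3.6q → q* = 14.01748, p* = 99.46294.
At the floor p = 200.5, quantity demanded = (209.36 − 200.5)/7.84 = 1.1301.
Sellers' marginal cost at q' = 1.1301: 49 + 3.6·1.1301 = 53.06836.
Δq = 14.01748 − 1.1301 = 12.88738; wedge = 200.5 − 53.06836 = 147.43164.
The triangle = ½ × 12.88738 × 147.43164 = 950.

950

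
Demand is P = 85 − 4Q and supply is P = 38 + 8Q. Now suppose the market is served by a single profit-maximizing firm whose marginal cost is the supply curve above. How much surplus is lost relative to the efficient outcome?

5.75

Competitive equilibrium: 85 − 4Q = 38 + 8Q → Q* = 3.9167, P* = 69.3333.
Marginal revenue: MR = 85 − 8Q. Set MR = MC: 85 − 8Q = 38 + 8Q → Q_m = 2.9375.
Price P_m = 85 − 4·2.9375 = 73.25; MC(Q_m) = 38 + 8·2.9375 = 61.5.
Competitive Q* = 3.9167, so ΔQ = 0.9792; wedge = 73.25 − 61.5 = 11.75.
DWL = ½ × 0.9792 × 11.75 = 5.75.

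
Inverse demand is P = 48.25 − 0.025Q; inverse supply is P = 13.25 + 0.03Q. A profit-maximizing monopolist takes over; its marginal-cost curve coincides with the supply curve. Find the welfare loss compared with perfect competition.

Competitive equilibrium: 48.25 − 0.025Q = 13.25 + 0.03Q → Q* = 636.3636, P* = 32.3409.
Marginal revenue: MR = 48.25 − 0.05Q. Set MR = MC: 48.25 − 0.05Q = 13.25 + 0.03Q → Q_m = 437.5.
Price P_m = 48.25 − 0.025·437.5 = 37.3125; MC(Q_m) = 13.25 + 0.03·437.5 = 26.375.
Competitive Q* = 636.3636, so ΔQ = 198.8636; wedge = 37.3125 − 26.375 = 10.9375.
Deadweight loss = ½ × 198.8636 × 10.9375 = 1087.54.

1087.54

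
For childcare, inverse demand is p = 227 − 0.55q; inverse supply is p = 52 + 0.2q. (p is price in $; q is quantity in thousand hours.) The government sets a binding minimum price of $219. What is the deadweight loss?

$17950.55 thousand

Competitive equilibrium: 227 − 0.55q = 52 + 0.2q → q* = 233.33333, p* = 98.66667.
At the floor p = 219, quantity demanded = (227 − 219)/0.55 = 14.54545.
Sellers' marginal cost at q' = 14.54545: 52 + 0.2·14.54545 = 54.90909.
Δq = 233.33333 − 14.54545 = 218.78788; wedge = 219 − 54.90909 = 164.09091.
Welfare loss = ½ × 218.78788 × 164.09091 = $17950.55 thousand.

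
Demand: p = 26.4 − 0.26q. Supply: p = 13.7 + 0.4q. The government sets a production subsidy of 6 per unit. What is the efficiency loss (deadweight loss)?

Competitive equilibrium: 26.4 − 0.26q = 13.7 + 0.4q → q* = 19.2424, p* = 21.397.
The subsidy lowers effective supply by 6: p = 7.7 + 0.4q.
New quantity: 26.4 − 0.26q = 7.7 + 0.4q → q' = 28.3333.
Overproduction Δq = 28.3333 − 19.2424 = 9.0909; wedge = subsidy = 6.
DWL = ½ × 9.0909 × 6 = 27.27.

27.27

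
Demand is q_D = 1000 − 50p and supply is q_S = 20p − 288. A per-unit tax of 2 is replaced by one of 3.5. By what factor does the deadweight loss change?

3.0625

In inverse form: demand p = 20 − 0.02q, supply p = 14.4 + 0.05q.
Competitive equilibrium: 20 − 0.02q = 14.4 + 0.05q → q* = 80, p* = 18.4.
For a per-unit tax t: Δq = t/0.07, so DWL = ½·t·(t/0.07) = t²/0.14.
At t = 2: DWL = 28.571. At t = 3.5: DWL = 87.5.
Ratio = (3.5/2)² = 3.0625.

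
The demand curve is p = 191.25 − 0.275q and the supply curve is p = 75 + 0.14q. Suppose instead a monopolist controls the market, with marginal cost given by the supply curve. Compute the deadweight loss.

2586.28

Competitive equilibrium: 191.25 − 0.275q = 75 + 0.14q → q* = 280.1205, p* = 114.2169.
Marginal revenue: MR = 191.25 − 0.55q. Set MR = MC: 191.25 − 0.55q = 75 + 0.14q → q_m = 168.4783.
Price p_m = 191.25 − 0.275·168.4783 = 144.9185; MC(q_m) = 75 + 0.14·168.4783 = 98.587.
Competitive q* = 280.1205, so Δq = 111.6422; wedge = 144.9185 − 98.587 = 46.3315.
The triangle = ½ × 111.6422 × 46.3315 = 2586.28.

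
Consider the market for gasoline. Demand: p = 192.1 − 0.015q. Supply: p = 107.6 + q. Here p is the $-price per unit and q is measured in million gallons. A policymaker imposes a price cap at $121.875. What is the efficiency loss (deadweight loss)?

$2414.54 million

Competitive equilibrium: 192.1 − 0.015q = 107.6 + q → q* = 83.2512, p* = 190.8512.
At the ceiling p = 121.875, quantity supplied = (121.875 − 107.6)/1 = 14.275.
Willingness to pay at q' = 14.275: 192.1 − 0.015·14.275 = 191.8859.
Δq = 83.2512 − 14.275 = 68.9762; wedge = 191.8859 − 121.875 = 70.0109.
Deadweight loss = ½ × 68.9762 × 70.0109 = $2414.54 million.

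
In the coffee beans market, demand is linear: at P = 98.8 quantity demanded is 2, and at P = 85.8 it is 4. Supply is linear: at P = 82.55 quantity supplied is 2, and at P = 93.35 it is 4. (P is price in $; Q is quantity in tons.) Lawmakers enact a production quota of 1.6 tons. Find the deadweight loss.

Demand slope = (85.8 − 98.8)/(4 − 2) = −6.5, so P = 111.8 − 6.5Q.
Supply slope = (93.35 − 82.55)/(4 − 2) = 5.4, so P = 71.75 + 5.4Q.
Competitive equilibrium: 111.8 − 6.5Q = 71.75 + 5.4Q → Q* = 3.3655, P* = 89.9239.
At Q = 1.6: demand price = 111.8 − 6.5·1.6 = 101.4; supply price = 71.75 + 5.4·1.6 = 80.39.
ΔQ = 3.3655 − 1.6 = 1.7655; wedge = 101.4 − 80.39 = 21.01.
The triangle = ½ × 1.7655 × 21.01 = $18.55.

$18.55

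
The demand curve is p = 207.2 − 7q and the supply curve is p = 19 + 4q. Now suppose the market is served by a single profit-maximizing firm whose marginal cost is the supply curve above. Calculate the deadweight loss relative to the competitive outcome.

Competitive equilibrium: 207.2 − 7q = 19 + 4q → q* = 17.1091, p* = 87.4364.
Marginal revenue: MR = 207.2 − 14q. Set MR = MC: 207.2 − 14q = 19 + 4q → q_m = 10.4556.
Price p_m = 207.2 − 7·10.4556 = 134.0108; MC(q_m) = 19 + 4·10.4556 = 60.8224.
Competitive q* = 17.1091, so Δq = 6.6535; wedge = 134.0108 − 60.8224 = 73.1884.
Welfare loss = ½ × 6.6535 × 73.1884 = 243.48.

243.48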